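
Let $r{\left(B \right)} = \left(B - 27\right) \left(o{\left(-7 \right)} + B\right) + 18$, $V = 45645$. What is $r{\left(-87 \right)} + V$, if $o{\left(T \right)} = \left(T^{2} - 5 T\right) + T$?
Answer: $46803$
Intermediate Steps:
$o{\left(T \right)} = T^{2} - 4 T$
$r{\left(B \right)} = 18 + \left(-27 + B\right) \left(77 + B\right)$ ($r{\left(B \right)} = \left(B - 27\right) \left(- 7 \left(-4 - 7\right) + B\right) + 18 = \left(-27 + B\right) \left(\left(-7\right) \left(-11\right) + B\right) + 18 = \left(-27 + B\right) \left(77 + B\right) + 18 = 18 + \left(-27 + B\right) \left(77 + B\right)$)
$r{\left(-87 \right)} + V = \left(-2061 + \left(-87\right)^{2} + 50 \left(-87\right)\right) + 45645 = \left(-2061 + 7569 - 4350\right) + 45645 = 1158 + 45645 = 46803$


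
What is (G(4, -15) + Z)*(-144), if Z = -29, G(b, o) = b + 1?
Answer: 3456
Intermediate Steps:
G(b, o) = 1 + b
(G(4, -15) + Z)*(-144) = ((1 + 4) - 29)*(-144) = (5 - 29)*(-144) = -24*(-144) = 3456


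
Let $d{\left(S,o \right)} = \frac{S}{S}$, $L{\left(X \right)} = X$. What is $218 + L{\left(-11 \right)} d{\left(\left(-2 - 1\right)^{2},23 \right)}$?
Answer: $207$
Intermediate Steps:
$d{\left(S,o \right)} = 1$
$218 + L{\left(-11 \right)} d{\left(\left(-2 - 1\right)^{2},23 \right)} = 218 - 11 = 207$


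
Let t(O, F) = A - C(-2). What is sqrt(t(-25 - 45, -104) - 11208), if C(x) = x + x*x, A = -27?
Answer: I*sqrt(11237) ≈ 106.0*I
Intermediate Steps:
C(x) = x + x**2
t(O, F) = -29 (t(O, F) = -27 - (-2)*(1 - 2) = -27 - (-2)*(-1) = -27 - 1*2 = -27 - 2 = -29)
sqrt(t(-25 - 45, -104) - 11208) = sqrt(-29 - 11208) = sqrt(-11237) = I*sqrt(11237)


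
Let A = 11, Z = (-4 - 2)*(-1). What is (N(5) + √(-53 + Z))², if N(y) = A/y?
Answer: -1054/25 + 22*I*√47/5 ≈ -42.16 + 30.165*I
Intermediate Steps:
Z = 6 (Z = -6*(-1) = 6)
N(y) = 11/y
(N(5) + √(-53 + Z))² = (11/5 + √(-53 + 6))² = (11*(⅕) + √(-47))² = (11/5 + I*√47)²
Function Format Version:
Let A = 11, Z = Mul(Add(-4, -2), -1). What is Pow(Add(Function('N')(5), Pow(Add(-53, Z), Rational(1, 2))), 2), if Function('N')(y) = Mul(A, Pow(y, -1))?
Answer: Add(Rational(-1054, 25), Mul(Rational(22, 5), I, Pow(47, Rational(1, 2)))) ≈ Add(-42.160, Mul(30.165, I))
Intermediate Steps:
Z = 6 (Z = Mul(-6, -1) = 6)
Function('N')(y) = Mul(11, Pow(y, -1))
Pow(Add(Function('N')(5), Pow(Add(-53, Z), Rational(1, 2))), 2) = Pow(Add(Mul(11, Pow(5, -1)), Pow(Add(-53, 6), Rational(1, 2))), 2) = Pow(Add(Mul(11, Rational(1, 5)), Pow(-47, Rational(1, 2))), 2) = Pow(Add(Rational(11, 5), Mul(I, Pow(47, Rational(1, 2)))), 2)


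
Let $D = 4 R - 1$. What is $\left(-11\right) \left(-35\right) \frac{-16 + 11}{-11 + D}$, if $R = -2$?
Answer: $\frac{385}{4} \approx 96.25$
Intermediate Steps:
$D = -9$ ($D = 4 \left(-2\right) - 1 = -8 - 1 = -9$)
$\left(-11\right) \left(-35\right) \frac{-16 + 11}{-11 + D} = \left(-11\right) \left(-35\right) \frac{-16 + 11}{-11 - 9} = 385 \left(- \frac{5}{-20}\right) = 385 \left(\left(-5\right) \left(- \frac{1}{20}\right)\right) = 385 \cdot \frac{1}{4} = \frac{385}{4}$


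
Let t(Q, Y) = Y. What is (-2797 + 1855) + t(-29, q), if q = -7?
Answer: -949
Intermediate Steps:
(-2797 + 1855) + t(-29, q) = (-2797 + 1855) - 7 = -942 - 7 = -949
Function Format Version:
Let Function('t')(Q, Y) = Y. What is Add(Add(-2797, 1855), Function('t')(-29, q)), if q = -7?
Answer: -949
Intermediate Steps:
Add(Add(-2797, 1855), Function('t')(-29, q)) = Add(Add(-2797, 1855), -7) = Add(-942, -7) = -949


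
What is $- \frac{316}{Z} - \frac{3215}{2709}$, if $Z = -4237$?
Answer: $- \frac{12765911}{11478033} \approx -1.1122$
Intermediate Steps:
$- \frac{316}{Z} - \frac{3215}{2709} = - \frac{316}{-4237} - \frac{3215}{2709} = \left(-316\right) \left(- \frac{1}{4237}\right) - \frac{3215}{2709} = \frac{316}{4237} - \frac{3215}{2709} = - \frac{12765911}{11478033}$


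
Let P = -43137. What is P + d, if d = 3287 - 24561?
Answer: -64411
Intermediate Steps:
d = -21274
P + d = -43137 - 21274 = -64411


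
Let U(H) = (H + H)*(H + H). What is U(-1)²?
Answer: 16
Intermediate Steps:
U(H) = 4*H² (U(H) = (2*H)*(2*H) = 4*H²)
U(-1)² = (4*(-1)²)² = (4*1)² = 4² = 16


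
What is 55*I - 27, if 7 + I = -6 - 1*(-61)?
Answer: 2613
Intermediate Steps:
I = 48 (I = -7 + (-6 - 1*(-61)) = -7 + (-6 + 61) = -7 + 55 = 48)
55*I - 27 = 55*48 - 27 = 2640 - 27 = 2613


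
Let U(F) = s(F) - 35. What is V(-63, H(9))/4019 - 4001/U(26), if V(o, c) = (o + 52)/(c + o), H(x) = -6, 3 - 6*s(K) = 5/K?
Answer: 173085383773/1493874357 ≈ 115.86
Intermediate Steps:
s(K) = 1/2 - 5/(6*K)
V(o, c) = (52 + o)/(c + o)
U(F) = -35 + (-5 + 3*F)/(6*F) (U(F) = (-5 + 3*F)/(6*F) - 35 = -35 + (-5 + 3*F)/(6*F))
V(-63, H(9))/4019 - 4001/U(26) = ((52 - 63)/(-6 - 63))/4019 - 4001*156/(-5 - 207*26) = (-11/(-69))*(1/4019) - 4001*156/(-5 - 5382) = -1/69*(-11)*(1/4019) - 4001/((1/6)*(1/26)*(-5387)) = (11/69)*(1/4019) - 4001/(-5387/156) = 11/277311 - 4001*(-156/5387) = 11/277311 + 624156/5387 = 173085383773/1493874357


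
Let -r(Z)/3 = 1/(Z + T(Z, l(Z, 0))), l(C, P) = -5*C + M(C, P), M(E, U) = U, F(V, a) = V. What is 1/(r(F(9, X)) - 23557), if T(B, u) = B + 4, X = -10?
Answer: -22/518257 ≈ -4.2450e-5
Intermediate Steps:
l(C, P) = P - 5*C (l(C, P) = -5*C + P = P - 5*C)
T(B, u) = 4 + B
r(Z) = -3/(4 + 2*Z) (r(Z) = -3/(Z + (4 + Z)) = -3/(4 + 2*Z))
1/(r(F(9, X)) - 23557) = 1/(-3/(4 + 2*9) - 23557) = 1/(-3/(4 + 18) - 23557) = 1/(-3/22 - 23557) = 1/(-518257/22) = -22/518257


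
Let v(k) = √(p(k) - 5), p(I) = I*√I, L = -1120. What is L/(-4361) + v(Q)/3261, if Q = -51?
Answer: 160/623 + √(-5 - 51*I*√51)/3261 ≈ 0.26093 - 0.0041667*I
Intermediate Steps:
p(I) = I^(3/2)
v(k) = √(-5 + k^(3/2)) (v(k) = √(k^(3/2) - 5) = √(-5 + k^(3/2)))
L/(-4361) + v(Q)/3261 = -1120/(-4361) + √(-5 + (-51)^(3/2))/3261 = -1120*(-1/4361) + √(-5 - 51*I*√51)*(1/3261) = 160/623 + √(-5 - 51*I*√51)/3261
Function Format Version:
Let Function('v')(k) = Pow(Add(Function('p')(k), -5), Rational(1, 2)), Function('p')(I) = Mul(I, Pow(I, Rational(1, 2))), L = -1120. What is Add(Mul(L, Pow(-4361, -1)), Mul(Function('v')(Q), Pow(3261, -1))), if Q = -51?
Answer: Add(Rational(160, 623), Mul(Rational(1, 3261), Pow(Add(-5, Mul(-51, I, Pow(51, Rational(1, 2)))), Rational(1, 2)))) ≈ Add(0.26093, Mul(-0.0041667, I))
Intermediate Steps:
Function('p')(I) = Pow(I, Rational(3, 2))
Function('v')(k) = Pow(Add(-5, Pow(k, Rational(3, 2))), Rational(1, 2)) (Function('v')(k) = Pow(Add(Pow(k, Rational(3, 2)), -5), Rational(1, 2)) = Pow(Add(-5, Pow(k, Rational(3, 2))), Rational(1, 2)))
Add(Mul(L, Pow(-4361, -1)), Mul(Function('v')(Q), Pow(3261, -1))) = Add(Mul(-1120, Pow(-4361, -1)), Mul(Pow(Add(-5, Pow(-51, Rational(3, 2))), Rational(1, 2)), Pow(3261, -1))) = Add(Mul(-1120, Rational(-1, 4361)), Mul(Pow(Add(-5, Mul(-51, I, Pow(51, Rational(1, 2)))), Rational(1, 2)), Rational(1, 3261))) = Add(Rational(160, 623), Mul(Rational(1, 3261), Pow(Add(-5, Mul(-51, I, Pow(51, Rational(1, 2)))), Rational(1, 2))))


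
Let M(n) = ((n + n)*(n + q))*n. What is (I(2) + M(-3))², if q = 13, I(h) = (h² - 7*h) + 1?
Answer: 29241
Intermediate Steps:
I(h) = 1 + h² - 7*h
M(n) = 2*n²*(13 + n) (M(n) = ((n + n)*(n + 13))*n = ((2*n)*(13 + n))*n = (2*n*(13 + n))*n = 2*n²*(13 + n))
(I(2) + M(-3))² = ((1 + 2² - 7*2) + 2*(-3)²*(13 - 3))² = ((1 + 4 - 14) + 2*9*10)² = (-9 + 180)² = 171² = 29241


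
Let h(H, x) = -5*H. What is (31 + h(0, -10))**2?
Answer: 961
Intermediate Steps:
(31 + h(0, -10))**2 = (31 - 5*0)**2 = (31 + 0)**2 = 31**2 = 961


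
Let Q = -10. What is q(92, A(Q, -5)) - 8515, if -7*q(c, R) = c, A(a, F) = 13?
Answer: -59697/7 ≈ -8528.1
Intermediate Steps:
q(c, R) = -c/7
q(92, A(Q, -5)) - 8515 = -⅐*92 - 8515 = -92/7 - 8515 = -59697/7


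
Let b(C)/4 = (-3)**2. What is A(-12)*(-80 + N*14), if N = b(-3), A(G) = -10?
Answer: -4240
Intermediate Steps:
b(C) = 36 (b(C) = 4*(-3)**2 = 4*9 = 36)
N = 36
A(-12)*(-80 + N*14) = -10*(-80 + 36*14) = -10*(-80 + 504) = -10*424 = -4240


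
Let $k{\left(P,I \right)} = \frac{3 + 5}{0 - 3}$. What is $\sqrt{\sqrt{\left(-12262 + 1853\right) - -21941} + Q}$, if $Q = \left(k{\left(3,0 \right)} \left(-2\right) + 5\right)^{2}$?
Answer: $\frac{\sqrt{961 + 558 \sqrt{3}}}{3} \approx 14.634$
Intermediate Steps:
$k{\left(P,I \right)} = - \frac{8}{3}$ ($k{\left(P,I \right)} = \frac{8}{-3} = 8 \left(- \frac{1}{3}\right) = - \frac{8}{3}$)
$Q = \frac{961}{9}$ ($Q = \left(\left(- \frac{8}{3}\right) \left(-2\right) + 5\right)^{2} = \left(\frac{16}{3} + 5\right)^{2} = \left(\frac{31}{3}\right)^{2} = \frac{961}{9} \approx 106.78$)
$\sqrt{\sqrt{\left(-12262 + 1853\right) - -21941} + Q} = \sqrt{\sqrt{\left(-12262 + 1853\right) - -21941} + \frac{961}{9}} = \sqrt{\sqrt{-10409 + 21941} + \frac{961}{9}} = \sqrt{\sqrt{11532} + \frac{961}{9}} = \sqrt{62 \sqrt{3} + \frac{961}{9}} = \sqrt{\frac{961}{9} + 62 \sqrt{3}}$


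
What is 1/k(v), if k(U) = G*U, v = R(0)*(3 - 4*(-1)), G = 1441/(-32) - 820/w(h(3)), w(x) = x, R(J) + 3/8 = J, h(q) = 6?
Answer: 256/122101 ≈ 0.0020966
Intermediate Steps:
R(J) = -3/8 + J
G = -17443/96 (G = 1441/(-32) - 820/6 = 1441*(-1/32) - 820*⅙ = -1441/32 - 410/3 = -17443/96 ≈ -181.70)
v = -21/8 (v = (-3/8 + 0)*(3 - 4*(-1)) = -3*(3 + 4)/8 = -3/8*7 = -21/8 ≈ -2.6250)
k(U) = -17443*U/96
1/k(v) = 1/(-17443/96*(-21/8)) = 1/(122101/256) = 256/122101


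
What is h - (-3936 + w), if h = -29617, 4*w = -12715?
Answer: -90009/4 ≈ -22502.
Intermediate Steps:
w = -12715/4 (w = (¼)*(-12715) = -12715/4 ≈ -3178.8)
h - (-3936 + w) = -29617 - (-3936 - 12715/4) = -29617 - 1*(-28459/4) = -29617 + 28459/4 = -90009/4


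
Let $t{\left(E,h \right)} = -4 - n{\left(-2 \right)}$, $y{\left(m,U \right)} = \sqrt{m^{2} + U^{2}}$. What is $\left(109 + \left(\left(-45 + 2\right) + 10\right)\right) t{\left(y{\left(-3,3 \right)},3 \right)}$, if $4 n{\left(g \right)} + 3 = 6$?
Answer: $-361$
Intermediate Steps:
$n{\left(g \right)} = \frac{3}{4}$ ($n{\left(g \right)} = - \frac{3}{4} + \frac{1}{4} \cdot 6 = - \frac{3}{4} + \frac{3}{2} = \frac{3}{4}$)
$y{\left(m,U \right)} = \sqrt{U^{2} + m^{2}}$
$t{\left(E,h \right)} = - \frac{19}{4}$ ($t{\left(E,h \right)} = -4 - \frac{3}{4} = - \frac{19}{4}$)
$\left(109 + \left(\left(-45 + 2\right) + 10\right)\right) t{\left(y{\left(-3,3 \right)},3 \right)} = \left(109 + \left(\left(-45 + 2\right) + 10\right)\right) \left(- \frac{19}{4}\right) = \left(109 + \left(-43 + 10\right)\right) \left(- \frac{19}{4}\right) = \left(109 - 33\right) \left(- \frac{19}{4}\right) = 76 \left(- \frac{19}{4}\right) = -361$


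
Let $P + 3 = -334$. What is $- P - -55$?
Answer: $392$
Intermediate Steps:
$P = -337$ ($P = -3 - 334 = -337$)
$- P - -55 = \left(-1\right) \left(-337\right) - -55 = 337 + 55 = 392$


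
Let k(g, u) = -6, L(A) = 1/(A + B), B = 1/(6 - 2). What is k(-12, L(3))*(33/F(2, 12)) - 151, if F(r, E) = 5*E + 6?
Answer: -154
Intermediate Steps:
B = ¼ (B = 1/4 = ¼ ≈ 0.25000)
F(r, E) = 6 + 5*E
L(A) = 1/(¼ + A) (L(A) = 1/(A + ¼) = 1/(¼ + A))
k(-12, L(3))*(33/F(2, 12)) - 151 = -198/(6 + 5*12) - 151 = -198/(6 + 60) - 151 = -198/66 - 151 = -6*½ - 151 = -3 - 151 = -154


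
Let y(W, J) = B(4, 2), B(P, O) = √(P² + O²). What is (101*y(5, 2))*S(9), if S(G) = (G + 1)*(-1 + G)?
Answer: 16160*√5 ≈ 36135.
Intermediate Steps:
S(G) = (1 + G)*(-1 + G)
B(P, O) = √(O² + P²)
y(W, J) = 2*√5 (y(W, J) = √(2² + 4²) = √(4 + 16) = √20 = 2*√5)
(101*y(5, 2))*S(9) = (101*(2*√5))*(-1 + 9²) = (202*√5)*(-1 + 81) = (202*√5)*80 = 16160*√5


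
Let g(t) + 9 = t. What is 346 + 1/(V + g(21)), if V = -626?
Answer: 212443/614 ≈ 346.00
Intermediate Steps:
g(t) = -9 + t
346 + 1/(V + g(21)) = 346 + 1/(-626 + (-9 + 21)) = 346 + 1/(-626 + 12) = 346 + 1/(-614) = 346 - 1/614 = 212443/614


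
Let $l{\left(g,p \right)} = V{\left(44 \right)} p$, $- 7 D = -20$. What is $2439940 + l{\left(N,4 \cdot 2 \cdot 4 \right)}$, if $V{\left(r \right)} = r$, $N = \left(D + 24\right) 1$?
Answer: $2441348$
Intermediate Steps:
$D = \frac{20}{7}$ ($D = \left(- \frac{1}{7}\right) \left(-20\right) = \frac{20}{7} \approx 2.8571$)
$N = \frac{188}{7}$ ($N = \left(\frac{20}{7} + 24\right) 1 = \frac{188}{7} \cdot 1 = \frac{188}{7} \approx 26.857$)
$l{\left(g,p \right)} = 44 p$
$2439940 + l{\left(N,4 \cdot 2 \cdot 4 \right)} = 2439940 + 44 \cdot 4 \cdot 2 \cdot 4 = 2439940 + 44 \cdot 8 \cdot 4 = 2439940 + 44 \cdot 32 = 2439940 + 1408 = 2441348$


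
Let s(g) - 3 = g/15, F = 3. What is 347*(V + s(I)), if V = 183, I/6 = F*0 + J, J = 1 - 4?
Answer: 320628/5 ≈ 64126.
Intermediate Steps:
J = -3
I = -18 (I = 6*(3*0 - 3) = 6*(0 - 3) = 6*(-3) = -18)
s(g) = 3 + g/15
347*(V + s(I)) = 347*(183 + (3 + (1/15)*(-18))) = 347*(183 + (3 - 6/5)) = 347*(183 + 9/5) = 347*(924/5) = 320628/5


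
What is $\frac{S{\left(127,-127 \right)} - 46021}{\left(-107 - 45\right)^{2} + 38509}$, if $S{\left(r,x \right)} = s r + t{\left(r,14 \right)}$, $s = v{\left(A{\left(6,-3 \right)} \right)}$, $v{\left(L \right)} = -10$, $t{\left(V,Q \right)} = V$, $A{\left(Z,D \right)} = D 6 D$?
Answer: $- \frac{47164}{61613} \approx -0.76549$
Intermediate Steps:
$A{\left(Z,D \right)} = 6 D^{2}$ ($A{\left(Z,D \right)} = 6 D D = 6 D^{2}$)
$s = -10$
$S{\left(r,x \right)} = - 9 r$ ($S{\left(r,x \right)} = - 10 r + r = - 9 r$)
$\frac{S{\left(127,-127 \right)} - 46021}{\left(-107 - 45\right)^{2} + 38509} = \frac{\left(-9\right) 127 - 46021}{\left(-107 - 45\right)^{2} + 38509} = \frac{-1143 - 46021}{\left(-152\right)^{2} + 38509} = - \frac{47164}{23104 + 38509} = - \frac{47164}{61613}$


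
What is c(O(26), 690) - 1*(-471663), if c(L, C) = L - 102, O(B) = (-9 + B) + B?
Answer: 471604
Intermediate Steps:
O(B) = -9 + 2*B
c(L, C) = -102 + L
c(O(26), 690) - 1*(-471663) = (-102 + (-9 + 2*26)) - 1*(-471663) = (-102 + (-9 + 52)) + 471663 = (-102 + 43) + 471663 = -59 + 471663 = 471604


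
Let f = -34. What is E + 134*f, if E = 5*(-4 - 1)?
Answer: -4581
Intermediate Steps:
E = -25 (E = 5*(-5) = -25)
E + 134*f = -25 + 134*(-34) = -25 - 4556 = -4581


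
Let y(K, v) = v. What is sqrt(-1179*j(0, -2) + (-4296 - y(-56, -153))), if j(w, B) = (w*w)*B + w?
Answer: I*sqrt(4143) ≈ 64.366*I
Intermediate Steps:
j(w, B) = w + B*w**2 (j(w, B) = w**2*B + w = B*w**2 + w = w + B*w**2)
sqrt(-1179*j(0, -2) + (-4296 - y(-56, -153))) = sqrt(-0*(1 - 2*0) + (-4296 - 1*(-153))) = sqrt(-0*(1 + 0) + (-4296 + 153)) = sqrt(-0 - 4143) = sqrt(-1179*0 - 4143) = sqrt(0 - 4143) = sqrt(-4143) = I*sqrt(4143)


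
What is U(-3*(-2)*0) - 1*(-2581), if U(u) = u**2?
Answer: 2581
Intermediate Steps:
U(-3*(-2)*0) - 1*(-2581) = (-3*(-2)*0)**2 - 1*(-2581) = (6*0)**2 + 2581 = 0**2 + 2581 = 0 + 2581 = 2581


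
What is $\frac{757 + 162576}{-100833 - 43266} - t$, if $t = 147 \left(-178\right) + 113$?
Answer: $\frac{3754047914}{144099} \approx 26052.0$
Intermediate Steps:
$t = -26053$ ($t = -26166 + 113 = -26053$)
$\frac{757 + 162576}{-100833 - 43266} - t = \frac{757 + 162576}{-100833 - 43266} - -26053 = \frac{163333}{-144099} + 26053 = 163333 \left(- \frac{1}{144099}\right) + 26053 = - \frac{163333}{144099} + 26053 = \frac{3754047914}{144099}$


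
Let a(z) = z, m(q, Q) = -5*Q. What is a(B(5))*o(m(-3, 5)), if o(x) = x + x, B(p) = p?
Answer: -250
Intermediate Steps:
o(x) = 2*x
a(B(5))*o(m(-3, 5)) = 5*(2*(-5*5)) = 5*(2*(-25)) = 5*(-50) = -250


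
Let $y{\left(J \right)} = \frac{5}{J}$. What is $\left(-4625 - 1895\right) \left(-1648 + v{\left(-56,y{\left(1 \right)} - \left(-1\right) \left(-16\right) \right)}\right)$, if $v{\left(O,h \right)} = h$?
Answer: $10816680$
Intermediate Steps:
$\left(-4625 - 1895\right) \left(-1648 + v{\left(-56,y{\left(1 \right)} - \left(-1\right) \left(-16\right) \right)}\right) = \left(-4625 - 1895\right) \left(-1648 + \left(\frac{5}{1} - \left(-1\right) \left(-16\right)\right)\right) = - 6520 \left(-1648 + \left(5 \cdot 1 - 16\right)\right) = - 6520 \left(-1648 + \left(5 - 16\right)\right) = - 6520 \left(-1648 - 11\right) = \left(-6520\right) \left(-1659\right) = 10816680$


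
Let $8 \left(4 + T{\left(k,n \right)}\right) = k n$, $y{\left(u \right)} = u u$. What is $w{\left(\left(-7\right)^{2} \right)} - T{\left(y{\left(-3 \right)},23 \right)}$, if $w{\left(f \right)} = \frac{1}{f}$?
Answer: $- \frac{8567}{392} \approx -21.855$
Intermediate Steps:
$y{\left(u \right)} = u^{2}$
$T{\left(k,n \right)} = -4 + \frac{k n}{8}$
$w{\left(\left(-7\right)^{2} \right)} - T{\left(y{\left(-3 \right)},23 \right)} = \frac{1}{\left(-7\right)^{2}} - \left(-4 + \frac{1}{8} \left(-3\right)^{2} \cdot 23\right) = \frac{1}{49} - \left(-4 + \frac{1}{8} \cdot 9 \cdot 23\right) = \frac{1}{49} - \left(-4 + \frac{207}{8}\right) = \frac{1}{49} - \frac{175}{8} = - \frac{8567}{392}$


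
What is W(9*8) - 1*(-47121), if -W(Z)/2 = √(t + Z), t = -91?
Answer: 47121 - 2*I*√19 ≈ 47121.0 - 8.7178*I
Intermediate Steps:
W(Z) = -2*√(-91 + Z)
W(9*8) - 1*(-47121) = -2*√(-91 + 9*8) - 1*(-47121) = -2*√(-91 + 72) + 47121 = -2*I*√19 + 47121 = 47121 - 2*I*√19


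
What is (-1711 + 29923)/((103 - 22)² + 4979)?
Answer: 7053/2885 ≈ 2.4447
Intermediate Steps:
(-1711 + 29923)/((103 - 22)² + 4979) = 28212/(81² + 4979) = 28212/(6561 + 4979) = 28212/11540 = 28212*(1/11540) = 7053/2885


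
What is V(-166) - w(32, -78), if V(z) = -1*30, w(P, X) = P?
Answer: -62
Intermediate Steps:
V(z) = -30
V(-166) - w(32, -78) = -30 - 1*32 = -30 - 32 = -62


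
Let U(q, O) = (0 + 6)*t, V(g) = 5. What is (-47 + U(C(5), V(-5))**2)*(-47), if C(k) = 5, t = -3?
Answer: -13019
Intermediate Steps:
U(q, O) = -18 (U(q, O) = (0 + 6)*(-3) = 6*(-3) = -18)
(-47 + U(C(5), V(-5))**2)*(-47) = (-47 + (-18)**2)*(-47) = (-47 + 324)*(-47) = 277*(-47) = -13019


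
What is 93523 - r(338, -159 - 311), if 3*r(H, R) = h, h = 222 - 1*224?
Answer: 280571/3 ≈ 93524.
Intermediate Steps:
h = -2 (h = 222 - 224 = -2)
r(H, R) = -⅔ (r(H, R) = (⅓)*(-2) = -⅔)
93523 - r(338, -159 - 311) = 93523 - 1*(-⅔) = 93523 + ⅔ = 280571/3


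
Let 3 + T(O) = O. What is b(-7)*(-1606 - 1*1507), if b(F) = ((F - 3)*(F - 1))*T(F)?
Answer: 2490400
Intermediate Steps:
T(O) = -3 + O
b(F) = (-3 + F)²*(-1 + F) (b(F) = ((F - 3)*(F - 1))*(-3 + F) = ((-3 + F)*(-1 + F))*(-3 + F) = ((-1 + F)*(-3 + F))*(-3 + F) = (-3 + F)²*(-1 + F))
b(-7)*(-1606 - 1*1507) = ((-3 - 7)*(3 + (-7)² - 4*(-7)))*(-1606 - 1*1507) = (-10*(3 + 49 + 28))*(-1606 - 1507) = -10*80*(-3113) = -800*(-3113) = 2490400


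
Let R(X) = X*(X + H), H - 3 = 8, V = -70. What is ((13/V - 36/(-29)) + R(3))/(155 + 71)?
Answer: 87403/458780 ≈ 0.19051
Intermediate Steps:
H = 11 (H = 3 + 8 = 11)
R(X) = X*(11 + X) (R(X) = X*(X + 11) = X*(11 + X))
((13/V - 36/(-29)) + R(3))/(155 + 71) = ((13/(-70) - 36/(-29)) + 3*(11 + 3))/(155 + 71) = ((13*(-1/70) - 36*(-1/29)) + 3*14)/226 = ((-13/70 + 36/29) + 42)*(1/226) = (2143/2030 + 42)*(1/226) = (87403/2030)*(1/226) = 87403/458780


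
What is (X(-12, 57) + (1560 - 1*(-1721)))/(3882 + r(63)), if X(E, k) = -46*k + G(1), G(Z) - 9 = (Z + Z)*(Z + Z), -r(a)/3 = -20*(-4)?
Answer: 112/607 ≈ 0.18451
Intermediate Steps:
r(a) = -240 (r(a) = -(-60)*(-4) = -3*80 = -240)
G(Z) = 9 + 4*Z² (G(Z) = 9 + (Z + Z)*(Z + Z) = 9 + (2*Z)*(2*Z) = 9 + 4*Z²)
X(E, k) = 13 - 46*k (X(E, k) = -46*k + (9 + 4*1²) = -46*k + (9 + 4*1) = -46*k + (9 + 4) = -46*k + 13 = 13 - 46*k)
(X(-12, 57) + (1560 - 1*(-1721)))/(3882 + r(63)) = ((13 - 46*57) + (1560 - 1*(-1721)))/(3882 - 240) = ((13 - 2622) + (1560 + 1721))/3642 = (-2609 + 3281)*(1/3642) = 672*(1/3642) = 112/607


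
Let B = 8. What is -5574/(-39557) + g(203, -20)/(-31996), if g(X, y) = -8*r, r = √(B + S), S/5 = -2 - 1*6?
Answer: 5574/39557 + 8*I*√2/7999 ≈ 0.14091 + 0.0014144*I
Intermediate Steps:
S = -40 (S = 5*(-2 - 1*6) = 5*(-2 - 6) = 5*(-8) = -40)
r = 4*I*√2 (r = √(8 - 40) = √(-32) = 4*I*√2 ≈ 5.6569*I)
g(X, y) = -32*I*√2
-5574/(-39557) + g(203, -20)/(-31996) = -5574/(-39557) - 32*I*√2/(-31996) = -5574*(-1/39557) - 32*I*√2*(-1/31996) = 5574/39557 + 8*I*√2/7999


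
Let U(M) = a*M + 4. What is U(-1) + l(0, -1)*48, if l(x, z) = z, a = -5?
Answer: -39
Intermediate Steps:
U(M) = 4 - 5*M (U(M) = -5*M + 4 = 4 - 5*M)
U(-1) + l(0, -1)*48 = (4 - 5*(-1)) - 1*48 = (4 + 5) - 48 = 9 - 48 = -39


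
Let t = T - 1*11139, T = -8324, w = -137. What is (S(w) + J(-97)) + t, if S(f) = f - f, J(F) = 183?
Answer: -19280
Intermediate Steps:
S(f) = 0
t = -19463 (t = -8324 - 1*11139 = -8324 - 11139 = -19463)
(S(w) + J(-97)) + t = (0 + 183) - 19463 = 183 - 19463 = -19280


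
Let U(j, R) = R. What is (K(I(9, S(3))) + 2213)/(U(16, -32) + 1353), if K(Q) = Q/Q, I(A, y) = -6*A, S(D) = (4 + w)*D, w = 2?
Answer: 2214/1321 ≈ 1.6760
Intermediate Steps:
S(D) = 6*D (S(D) = (4 + 2)*D = 6*D)
K(Q) = 1
(K(I(9, S(3))) + 2213)/(U(16, -32) + 1353) = (1 + 2213)/(-32 + 1353) = 2214/1321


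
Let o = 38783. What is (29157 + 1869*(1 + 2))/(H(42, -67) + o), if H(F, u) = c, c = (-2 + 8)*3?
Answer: 34764/38801 ≈ 0.89596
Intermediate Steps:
c = 18 (c = 6*3 = 18)
H(F, u) = 18
(29157 + 1869*(1 + 2))/(H(42, -67) + o) = (29157 + 1869*(1 + 2))/(18 + 38783) = (29157 + 1869*3)/38801 = (29157 + 5607)*(1/38801) = 34764*(1/38801) = 34764/38801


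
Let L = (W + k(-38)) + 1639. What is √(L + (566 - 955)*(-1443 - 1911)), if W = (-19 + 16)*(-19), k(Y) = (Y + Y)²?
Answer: √1312178 ≈ 1145.5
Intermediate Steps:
k(Y) = 4*Y² (k(Y) = (2*Y)² = 4*Y²)
W = 57 (W = -3*(-19) = 57)
L = 7472 (L = (57 + 4*(-38)²) + 1639 = (57 + 4*1444) + 1639 = (57 + 5776) + 1639 = 5833 + 1639 = 7472)
√(L + (566 - 955)*(-1443 - 1911)) = √(7472 + (566 - 955)*(-1443 - 1911)) = √(7472 - 389*(-3354)) = √(7472 + 1304706) = √1312178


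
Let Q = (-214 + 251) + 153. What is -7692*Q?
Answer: -1461480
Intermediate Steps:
Q = 190 (Q = 37 + 153 = 190)
-7692*Q = -7692*190 = -1461480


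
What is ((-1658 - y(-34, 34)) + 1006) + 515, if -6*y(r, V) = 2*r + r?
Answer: -154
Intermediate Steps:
y(r, V) = -r/2 (y(r, V) = -(2*r + r)/6 = -r/2)
((-1658 - y(-34, 34)) + 1006) + 515 = ((-1658 - (-1)*(-34)/2) + 1006) + 515 = ((-1658 - 1*17) + 1006) + 515 = ((-1658 - 17) + 1006) + 515 = (-1675 + 1006) + 515 = -669 + 515 = -154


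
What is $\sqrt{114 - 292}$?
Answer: $i \sqrt{178} \approx 13.342 i$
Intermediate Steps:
$\sqrt{114 - 292} = \sqrt{-178} = i \sqrt{178}$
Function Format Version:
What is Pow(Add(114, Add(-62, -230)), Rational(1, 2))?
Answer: Mul(I, Pow(178, Rational(1, 2))) ≈ Mul(13.342, I)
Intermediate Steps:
Pow(Add(114, Add(-62, -230)), Rational(1, 2)) = Pow(Add(114, -292), Rational(1, 2)) = Pow(-178, Rational(1, 2)) = Mul(I, Pow(178, Rational(1, 2)))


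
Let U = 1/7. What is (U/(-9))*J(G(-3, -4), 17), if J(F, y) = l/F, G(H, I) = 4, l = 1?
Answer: -1/252 ≈ -0.0039683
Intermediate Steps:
J(F, y) = 1/F
U = ⅐ (U = 1*(⅐) = ⅐ ≈ 0.14286)
(U/(-9))*J(G(-3, -4), 17) = ((⅐)/(-9))/4 = ((⅐)*(-⅑))*(¼) = -1/63*¼ = -1/252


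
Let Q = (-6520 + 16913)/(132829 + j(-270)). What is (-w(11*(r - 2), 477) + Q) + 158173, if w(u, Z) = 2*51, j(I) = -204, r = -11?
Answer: 20964176768/132625 ≈ 1.5807e+5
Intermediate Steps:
w(u, Z) = 102
Q = 10393/132625 (Q = (-6520 + 16913)/(132829 - 204) = 10393/132625 ≈ 0.078364)
(-w(11*(r - 2), 477) + Q) + 158173 = (-1*102 + 10393/132625) + 158173 = (-102 + 10393/132625) + 158173 = -13517357/132625 + 158173 = 20964176768/132625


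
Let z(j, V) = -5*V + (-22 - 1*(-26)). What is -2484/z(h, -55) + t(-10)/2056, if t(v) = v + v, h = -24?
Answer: -142019/15934 ≈ -8.9129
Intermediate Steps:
t(v) = 2*v
z(j, V) = 4 - 5*V (z(j, V) = -5*V + (-22 + 26) = -5*V + 4 = 4 - 5*V)
-2484/z(h, -55) + t(-10)/2056 = -2484/(4 - 5*(-55)) + (2*(-10))/2056 = -2484/(4 + 275) - 20*1/2056 = -2484/279 - 5/514 = -2484*1/279 - 5/514 = -276/31 - 5/514 = -142019/15934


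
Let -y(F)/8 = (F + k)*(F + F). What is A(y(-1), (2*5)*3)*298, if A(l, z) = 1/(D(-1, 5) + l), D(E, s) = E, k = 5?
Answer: 298/63 ≈ 4.7302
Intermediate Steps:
y(F) = -16*F*(5 + F) (y(F) = -8*(F + 5)*(F + F) = -8*(5 + F)*2*F = -16*F*(5 + F))
A(l, z) = 1/(-1 + l)
A(y(-1), (2*5)*3)*298 = 298/(-1 - 16*(-1)*(5 - 1)) = 298/(-1 - 16*(-1)*4) = 298/(-1 + 64) = 298/63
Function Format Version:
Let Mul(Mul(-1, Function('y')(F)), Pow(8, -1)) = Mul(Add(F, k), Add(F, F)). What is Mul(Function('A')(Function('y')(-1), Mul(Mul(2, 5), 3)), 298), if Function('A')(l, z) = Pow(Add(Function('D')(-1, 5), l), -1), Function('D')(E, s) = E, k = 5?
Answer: Rational(298, 63) ≈ 4.7302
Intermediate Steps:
Function('y')(F) = Mul(-16, F, Add(5, F)) (Function('y')(F) = Mul(-8, Mul(Add(F, 5), Add(F, F))) = Mul(-8, Mul(Add(5, F), Mul(2, F))) = Mul(-8, Mul(2, F, Add(5, F))) = Mul(-16, F, Add(5, F)))
Function('A')(l, z) = Pow(Add(-1, l), -1)
Mul(Function('A')(Function('y')(-1), Mul(Mul(2, 5), 3)), 298) = Mul(Pow(Add(-1, Mul(-16, -1, Add(5, -1))), -1), 298) = Mul(Pow(Add(-1, Mul(-16, -1, 4)), -1), 298) = Mul(Pow(Add(-1, 64), -1), 298) = Mul(Pow(63, -1), 298) = Mul(Rational(1, 63), 298) = Rational(298, 63)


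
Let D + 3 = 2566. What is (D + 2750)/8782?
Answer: 5313/8782 ≈ 0.60499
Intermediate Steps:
D = 2563 (D = -3 + 2566 = 2563)
(D + 2750)/8782 = (2563 + 2750)/8782 = 5313*(1/8782) = 5313/8782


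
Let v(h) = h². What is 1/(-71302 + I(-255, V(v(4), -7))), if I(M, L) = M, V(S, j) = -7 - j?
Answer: -1/71557 ≈ -1.3975e-5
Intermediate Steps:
1/(-71302 + I(-255, V(v(4), -7))) = 1/(-71302 - 255) = 1/(-71557) = -1/71557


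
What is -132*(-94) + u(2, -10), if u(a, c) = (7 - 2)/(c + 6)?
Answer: 49627/4 ≈ 12407.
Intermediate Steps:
u(a, c) = 5/(6 + c)
-132*(-94) + u(2, -10) = -132*(-94) + 5/(6 - 10) = 12408 + 5/(-4) = 12408 + 5*(-1/4) = 12408 - 5/4 = 49627/4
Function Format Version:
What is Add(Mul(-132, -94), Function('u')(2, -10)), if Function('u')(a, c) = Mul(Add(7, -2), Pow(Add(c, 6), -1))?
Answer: Rational(49627, 4) ≈ 12407.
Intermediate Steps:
Function('u')(a, c) = Mul(5, Pow(Add(6, c), -1))
Add(Mul(-132, -94), Function('u')(2, -10)) = Add(Mul(-132, -94), Mul(5, Pow(Add(6, -10), -1))) = Add(12408, Mul(5, Pow(-4, -1))) = Add(12408, Mul(5, Rational(-1, 4))) = Add(12408, Rational(-5, 4)) = Rational(49627, 4)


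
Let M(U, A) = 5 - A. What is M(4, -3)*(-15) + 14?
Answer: -106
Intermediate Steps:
M(4, -3)*(-15) + 14 = (5 - 1*(-3))*(-15) + 14 = (5 + 3)*(-15) + 14 = 8*(-15) + 14 = -120 + 14 = -106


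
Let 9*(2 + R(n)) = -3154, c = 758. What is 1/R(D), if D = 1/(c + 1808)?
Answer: -9/3172 ≈ -0.0028373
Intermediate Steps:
D = 1/2566 (D = 1/(758 + 1808) = 1/2566 ≈ 0.00038971)
R(n) = -3172/9 (R(n) = -2 + (⅑)*(-3154) = -2 - 3154/9 = -3172/9)
1/R(D) = 1/(-3172/9) = -9/3172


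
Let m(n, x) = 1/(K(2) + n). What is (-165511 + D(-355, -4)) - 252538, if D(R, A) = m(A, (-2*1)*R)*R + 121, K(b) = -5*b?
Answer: -5850637/14 ≈ -4.1790e+5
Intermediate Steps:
m(n, x) = 1/(-10 + n) (m(n, x) = 1/(-5*2 + n) = 1/(-10 + n))
D(R, A) = 121 + R/(-10 + A) (D(R, A) = R/(-10 + A) + 121 = 121 + R/(-10 + A))
(-165511 + D(-355, -4)) - 252538 = (-165511 + (-1210 - 355 + 121*(-4))/(-10 - 4)) - 252538 = (-165511 + (-1210 - 355 - 484)/(-14)) - 252538 = (-165511 - 1/14*(-2049)) - 252538 = (-165511 + 2049/14) - 252538 = -2315105/14 - 252538 = -5850637/14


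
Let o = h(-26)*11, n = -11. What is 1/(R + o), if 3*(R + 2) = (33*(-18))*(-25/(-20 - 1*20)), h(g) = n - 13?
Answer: -4/1559 ≈ -0.0025657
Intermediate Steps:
h(g) = -24 (h(g) = -11 - 13 = -24)
R = -503/4 (R = -2 + ((33*(-18))*(-25/(-20 - 1*20)))/3 = -2 + (-(-14850)/(-20 - 20))/3 = -2 + (-(-14850)/(-40))/3 = -2 + (-(-14850)*(-1)/40)/3 = -2 + (-594*5/8)/3 = -2 + (1/3)*(-1485/4) = -2 - 495/4 = -503/4 ≈ -125.75)
o = -264 (o = -24*11 = -264)
1/(R + o) = 1/(-503/4 - 264) = 1/(-1559/4) = -4/1559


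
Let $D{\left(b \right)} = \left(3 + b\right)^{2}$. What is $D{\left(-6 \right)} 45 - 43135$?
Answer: $-42730$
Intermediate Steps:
$D{\left(-6 \right)} 45 - 43135 = \left(3 - 6\right)^{2} \cdot 45 - 43135 = \left(-3\right)^{2} \cdot 45 - 43135 = 9 \cdot 45 - 43135 = 405 - 43135 = -42730$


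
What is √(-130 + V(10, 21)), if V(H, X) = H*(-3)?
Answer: 4*I*√10 ≈ 12.649*I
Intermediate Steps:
V(H, X) = -3*H
√(-130 + V(10, 21)) = √(-130 - 3*10) = √(-130 - 30) = √(-160) = 4*I*√10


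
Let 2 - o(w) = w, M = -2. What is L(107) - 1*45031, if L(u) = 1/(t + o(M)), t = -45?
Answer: -1846272/41 ≈ -45031.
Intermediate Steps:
o(w) = 2 - w
L(u) = -1/41 (L(u) = 1/(-45 + (2 - 1*(-2))) = 1/(-45 + (2 + 2)) = 1/(-45 + 4) = 1/(-41) = -1/41)
L(107) - 1*45031 = -1/41 - 1*45031 = -1/41 - 45031 = -1846272/41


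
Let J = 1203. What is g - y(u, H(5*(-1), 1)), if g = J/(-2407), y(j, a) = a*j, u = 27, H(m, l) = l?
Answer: -66192/2407 ≈ -27.500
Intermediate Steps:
g = -1203/2407 (g = 1203/(-2407) = 1203*(-1/2407) = -1203/2407 ≈ -0.49979)
g - y(u, H(5*(-1), 1)) = -1203/2407 - 27 = -66192/2407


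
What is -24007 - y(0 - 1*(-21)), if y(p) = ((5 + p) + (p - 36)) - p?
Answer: -23997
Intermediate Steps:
y(p) = -31 + p (y(p) = ((5 + p) + (-36 + p)) - p = (-31 + 2*p) - p = -31 + p)
-24007 - y(0 - 1*(-21)) = -24007 - (-31 + (0 - 1*(-21))) = -24007 - (-31 + (0 + 21)) = -24007 - (-31 + 21) = -24007 - 1*(-10) = -24007 + 10 = -23997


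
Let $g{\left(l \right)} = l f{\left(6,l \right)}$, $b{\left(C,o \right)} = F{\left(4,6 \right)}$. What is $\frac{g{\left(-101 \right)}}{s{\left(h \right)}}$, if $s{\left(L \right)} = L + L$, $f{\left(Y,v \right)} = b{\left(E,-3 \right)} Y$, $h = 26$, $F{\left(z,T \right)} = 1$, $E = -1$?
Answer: $- \frac{303}{26} \approx -11.654$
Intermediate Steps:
$b{\left(C,o \right)} = 1$
$f{\left(Y,v \right)} = Y$ ($f{\left(Y,v \right)} = 1 Y = Y$)
$s{\left(L \right)} = 2 L$
$g{\left(l \right)} = 6 l$ ($g{\left(l \right)} = l 6 = 6 l$)
$\frac{g{\left(-101 \right)}}{s{\left(h \right)}} = \frac{6 \left(-101\right)}{2 \cdot 26} = - \frac{606}{52} = \left(-606\right) \frac{1}{52} = - \frac{303}{26}$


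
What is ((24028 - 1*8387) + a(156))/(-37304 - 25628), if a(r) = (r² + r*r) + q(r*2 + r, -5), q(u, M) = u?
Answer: -64781/62932 ≈ -1.0294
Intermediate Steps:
a(r) = 2*r² + 3*r (a(r) = (r² + r*r) + (r*2 + r) = (r² + r²) + (2*r + r) = 2*r² + 3*r)
((24028 - 1*8387) + a(156))/(-37304 - 25628) = ((24028 - 1*8387) + 156*(3 + 2*156))/(-37304 - 25628) = ((24028 - 8387) + 156*(3 + 312))/(-62932) = (15641 + 156*315)*(-1/62932) = (15641 + 49140)*(-1/62932) = 64781*(-1/62932) = -64781/62932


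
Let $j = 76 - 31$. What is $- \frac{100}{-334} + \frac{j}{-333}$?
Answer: $\frac{1015}{6179} \approx 0.16427$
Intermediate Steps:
$j = 45$
$- \frac{100}{-334} + \frac{j}{-333} = - \frac{100}{-334} + \frac{45}{-333} = \left(-100\right) \left(- \frac{1}{334}\right) + 45 \left(- \frac{1}{333}\right) = \frac{50}{167} - \frac{5}{37} = \frac{1015}{6179}$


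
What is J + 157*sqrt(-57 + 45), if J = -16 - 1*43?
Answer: -59 + 314*I*sqrt(3) ≈ -59.0 + 543.86*I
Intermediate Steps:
J = -59 (J = -16 - 43 = -59)
J + 157*sqrt(-57 + 45) = -59 + 157*sqrt(-57 + 45) = -59 + 157*sqrt(-12) = -59 + 157*(2*I*sqrt(3)) = -59 + 314*I*sqrt(3)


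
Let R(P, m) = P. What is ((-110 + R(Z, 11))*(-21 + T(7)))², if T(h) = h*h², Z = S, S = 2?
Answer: 1209370176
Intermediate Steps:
Z = 2
T(h) = h³
((-110 + R(Z, 11))*(-21 + T(7)))² = ((-110 + 2)*(-21 + 7³))² = (-108*(-21 + 343))² = (-108*322)² = (-34776)² = 1209370176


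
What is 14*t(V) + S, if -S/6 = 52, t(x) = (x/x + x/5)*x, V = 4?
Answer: -1056/5 ≈ -211.20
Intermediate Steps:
t(x) = x*(1 + x/5) (t(x) = (1 + x*(1/5))*x = (1 + x/5)*x = x*(1 + x/5))
S = -312 (S = -6*52 = -312)
14*t(V) + S = 14*((1/5)*4*(5 + 4)) - 312 = 14*((1/5)*4*9) - 312 = 14*(36/5) - 312 = 504/5 - 312 = -1056/5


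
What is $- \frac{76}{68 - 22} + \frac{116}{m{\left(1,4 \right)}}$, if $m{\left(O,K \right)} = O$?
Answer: $\frac{2630}{23} \approx 114.35$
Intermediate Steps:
$- \frac{76}{68 - 22} + \frac{116}{m{\left(1,4 \right)}} = - \frac{76}{68 - 22} + \frac{116}{1} = - \frac{76}{46} + 116 \cdot 1 = \left(-76\right) \frac{1}{46} + 116 = - \frac{38}{23} + 116 = \frac{2630}{23}$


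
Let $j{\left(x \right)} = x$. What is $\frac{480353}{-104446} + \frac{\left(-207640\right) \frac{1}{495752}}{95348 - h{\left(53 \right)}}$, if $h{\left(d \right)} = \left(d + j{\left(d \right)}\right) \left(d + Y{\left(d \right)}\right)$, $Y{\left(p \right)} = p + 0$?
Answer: $- \frac{1251882099565157}{272203850501744} \approx -4.5991$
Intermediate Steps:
$Y{\left(p \right)} = p$
$h{\left(d \right)} = 4 d^{2}$ ($h{\left(d \right)} = \left(d + d\right) \left(d + d\right) = 2 d 2 d = 4 d^{2}$)
$\frac{480353}{-104446} + \frac{\left(-207640\right) \frac{1}{495752}}{95348 - h{\left(53 \right)}} = \frac{480353}{-104446} + \frac{\left(-207640\right) \frac{1}{495752}}{95348 - 4 \cdot 53^{2}} = 480353 \left(- \frac{1}{104446}\right) + \frac{\left(-207640\right) \frac{1}{495752}}{95348 - 4 \cdot 2809} = - \frac{480353}{104446} - \frac{25955}{61969 \left(95348 - 11236\right)} = - \frac{480353}{104446} - \frac{25955}{61969 \cdot 84112} = - \frac{480353}{104446} - \frac{25955}{5212336528} = - \frac{1251882099565157}{272203850501744}$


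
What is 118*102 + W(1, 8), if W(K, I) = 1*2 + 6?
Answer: 12044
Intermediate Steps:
W(K, I) = 8 (W(K, I) = 2 + 6 = 8)
118*102 + W(1, 8) = 118*102 + 8 = 12036 + 8 = 12044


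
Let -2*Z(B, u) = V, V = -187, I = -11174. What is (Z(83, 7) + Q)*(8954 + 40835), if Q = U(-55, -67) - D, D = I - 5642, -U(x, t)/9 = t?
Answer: 1743859725/2 ≈ 8.7193e+8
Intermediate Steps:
U(x, t) = -9*t
Z(B, u) = 187/2 (Z(B, u) = -1/2*(-187) = 187/2)
D = -16816 (D = -11174 - 5642 = -16816)
Q = 17419 (Q = -9*(-67) - 1*(-16816) = 603 + 16816 = 17419)
(Z(83, 7) + Q)*(8954 + 40835) = (187/2 + 17419)*(8954 + 40835) = (35025/2)*49789 = 1743859725/2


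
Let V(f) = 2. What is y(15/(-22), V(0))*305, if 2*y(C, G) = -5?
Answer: -1525/2 ≈ -762.50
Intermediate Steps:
y(C, G) = -5/2 (y(C, G) = (1/2)*(-5) = -5/2)
y(15/(-22), V(0))*305 = -5/2*305 = -1525/2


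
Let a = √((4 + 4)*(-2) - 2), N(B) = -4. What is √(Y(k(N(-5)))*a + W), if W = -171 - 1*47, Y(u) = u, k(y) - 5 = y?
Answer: √(-218 + 3*I*√2) ≈ 0.1437 + 14.766*I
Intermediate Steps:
k(y) = 5 + y
a = 3*I*√2 (a = √(8*(-2) - 2) = √(-16 - 2) = √(-18) = 3*I*√2 ≈ 4.2426*I)
W = -218 (W = -171 - 47 = -218)
√(Y(k(N(-5)))*a + W) = √((5 - 4)*(3*I*√2) - 218) = √(1*(3*I*√2) - 218) = √(3*I*√2 - 218) = √(-218 + 3*I*√2)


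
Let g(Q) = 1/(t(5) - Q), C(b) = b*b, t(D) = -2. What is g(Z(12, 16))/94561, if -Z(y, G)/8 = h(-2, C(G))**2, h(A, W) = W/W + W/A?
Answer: 1/12201205830 ≈ 8.1959e-11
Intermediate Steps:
C(b) = b**2
h(A, W) = 1 + W/A
Z(y, G) = -8*(1 - G**2/2)**2 (Z(y, G) = -8*(-2 + G**2)**2/4 = -8*(1 - G**2/2)**2)
g(Q) = 1/(-2 - Q)
g(Z(12, 16))/94561 = -1/(2 - 2*(-2 + 16**2)**2)/94561 = -1/(2 - 2*(-2 + 256)**2)*(1/94561) = -1/(2 - 2*254**2)*(1/94561) = -1/(2 - 2*64516)*(1/94561) = -1/(2 - 129032)*(1/94561) = -1/(-129030)*(1/94561) = -1*(-1/129030)*(1/94561) = (1/129030)*(1/94561) = 1/12201205830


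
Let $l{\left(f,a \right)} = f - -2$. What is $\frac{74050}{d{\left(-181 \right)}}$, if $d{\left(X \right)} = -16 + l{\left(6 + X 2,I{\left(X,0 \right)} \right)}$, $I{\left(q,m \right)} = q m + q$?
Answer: $- \frac{7405}{37} \approx -200.14$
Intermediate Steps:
$I{\left(q,m \right)} = q + m q$ ($I{\left(q,m \right)} = m q + q = q + m q$)
$l{\left(f,a \right)} = 2 + f$ ($l{\left(f,a \right)} = f + 2 = 2 + f$)
$d{\left(X \right)} = -8 + 2 X$ ($d{\left(X \right)} = -16 + \left(2 + \left(6 + X 2\right)\right) = -16 + \left(2 + \left(6 + 2 X\right)\right) = -16 + \left(8 + 2 X\right) = -8 + 2 X$)
$\frac{74050}{d{\left(-181 \right)}} = \frac{74050}{-8 + 2 \left(-181\right)} = \frac{74050}{-8 - 362} = \frac{74050}{-370} = 74050 \left(- \frac{1}{370}\right) = - \frac{7405}{37}$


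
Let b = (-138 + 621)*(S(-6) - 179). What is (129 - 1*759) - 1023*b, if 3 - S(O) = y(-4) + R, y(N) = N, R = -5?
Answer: 82515573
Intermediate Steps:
S(O) = 12 (S(O) = 3 - (-4 - 5) = 3 - 1*(-9) = 3 + 9 = 12)
b = -80661 (b = (-138 + 621)*(12 - 179) = 483*(-167) = -80661)
(129 - 1*759) - 1023*b = (129 - 1*759) - 1023*(-80661) = (129 - 759) + 82516203 = -630 + 82516203 = 82515573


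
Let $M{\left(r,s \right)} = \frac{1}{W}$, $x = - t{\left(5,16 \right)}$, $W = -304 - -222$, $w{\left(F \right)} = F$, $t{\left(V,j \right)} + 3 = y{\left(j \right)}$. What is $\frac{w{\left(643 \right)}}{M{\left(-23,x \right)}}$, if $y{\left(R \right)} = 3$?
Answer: $-52726$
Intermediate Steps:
$t{\left(V,j \right)} = 0$ ($t{\left(V,j \right)} = -3 + 3 = 0$)
$W = -82$ ($W = -304 + 222 = -82$)
$x = 0$ ($x = \left(-1\right) 0 = 0$)
$M{\left(r,s \right)} = - \frac{1}{82}$ ($M{\left(r,s \right)} = \frac{1}{-82} = - \frac{1}{82}$)
$\frac{w{\left(643 \right)}}{M{\left(-23,x \right)}} = \frac{643}{- \frac{1}{82}} = 643 \left(-82\right) = -52726$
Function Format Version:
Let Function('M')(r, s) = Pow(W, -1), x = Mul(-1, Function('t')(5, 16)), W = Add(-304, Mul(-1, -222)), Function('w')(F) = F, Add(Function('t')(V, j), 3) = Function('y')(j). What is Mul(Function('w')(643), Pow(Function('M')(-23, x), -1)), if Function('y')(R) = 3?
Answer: -52726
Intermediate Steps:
Function('t')(V, j) = 0 (Function('t')(V, j) = Add(-3, 3) = 0)
W = -82 (W = Add(-304, 222) = -82)
x = 0 (x = Mul(-1, 0) = 0)
Function('M')(r, s) = Rational(-1, 82) (Function('M')(r, s) = Pow(-82, -1) = Rational(-1, 82))
Mul(Function('w')(643), Pow(Function('M')(-23, x), -1)) = Mul(643, Pow(Rational(-1, 82), -1)) = Mul(643, -82) = -52726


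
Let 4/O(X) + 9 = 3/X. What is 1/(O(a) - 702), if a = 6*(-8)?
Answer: -145/101854 ≈ -0.0014236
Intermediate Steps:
a = -48
O(X) = 4/(-9 + 3/X)
1/(O(a) - 702) = 1/(-4*(-48)/(-3 + 9*(-48)) - 702) = 1/(-4*(-48)/(-3 - 432) - 702) = 1/(-4*(-48)/(-435) - 702) = 1/(-4*(-48)*(-1/435) - 702) = 1/(-64/145 - 702) = 1/(-101854/145) = -145/101854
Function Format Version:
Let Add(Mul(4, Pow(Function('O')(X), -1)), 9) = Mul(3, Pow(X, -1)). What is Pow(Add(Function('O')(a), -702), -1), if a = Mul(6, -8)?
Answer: Rational(-145, 101854) ≈ -0.0014236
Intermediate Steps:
a = -48
Function('O')(X) = Mul(4, Pow(Add(-9, Mul(3, Pow(X, -1))), -1))
Pow(Add(Function('O')(a), -702), -1) = Pow(Add(Mul(-4, -48, Pow(Add(-3, Mul(9, -48)), -1)), -702), -1) = Pow(Add(Mul(-4, -48, Pow(Add(-3, -432), -1)), -702), -1) = Pow(Add(Mul(-4, -48, Pow(-435, -1)), -702), -1) = Pow(Add(Mul(-4, -48, Rational(-1, 435)), -702), -1) = Pow(Add(Rational(-64, 145), -702), -1) = Pow(Rational(-101854, 145), -1) = Rational(-145, 101854)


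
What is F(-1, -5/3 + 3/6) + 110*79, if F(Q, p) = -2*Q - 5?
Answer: 8687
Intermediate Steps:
F(Q, p) = -5 - 2*Q
F(-1, -5/3 + 3/6) + 110*79 = (-5 - 2*(-1)) + 110*79 = (-5 + 2) + 8690 = -3 + 8690 = 8687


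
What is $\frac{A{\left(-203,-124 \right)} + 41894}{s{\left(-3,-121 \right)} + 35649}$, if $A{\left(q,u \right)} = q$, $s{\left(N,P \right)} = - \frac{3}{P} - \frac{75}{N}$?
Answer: $\frac{5044611}{4316557} \approx 1.1687$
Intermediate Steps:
$s{\left(N,P \right)} = - \frac{75}{N} - \frac{3}{P}$
$\frac{A{\left(-203,-124 \right)} + 41894}{s{\left(-3,-121 \right)} + 35649} = \frac{-203 + 41894}{\left(- \frac{75}{-3} - \frac{3}{-121}\right) + 35649} = \frac{41691}{\left(\left(-75\right) \left(- \frac{1}{3}\right) - - \frac{3}{121}\right) + 35649} = \frac{41691}{\left(25 + \frac{3}{121}\right) + 35649} = \frac{41691}{\frac{3028}{121} + 35649} = \frac{41691}{\frac{4316557}{121}} = 41691 \cdot \frac{121}{4316557} = \frac{5044611}{4316557}$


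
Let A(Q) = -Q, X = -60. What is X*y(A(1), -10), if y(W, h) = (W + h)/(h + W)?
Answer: -60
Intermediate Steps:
y(W, h) = 1 (y(W, h) = (W + h)/(W + h) = 1)
X*y(A(1), -10) = -60*1 = -60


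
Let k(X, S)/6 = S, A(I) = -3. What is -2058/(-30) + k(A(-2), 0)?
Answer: 343/5 ≈ 68.600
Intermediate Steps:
k(X, S) = 6*S
-2058/(-30) + k(A(-2), 0) = -2058/(-30) + 6*0 = -2058*(-1)/30 + 0 = -42*(-49/30) + 0 = 343/5 + 0 = 343/5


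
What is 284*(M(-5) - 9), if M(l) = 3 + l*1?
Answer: -3124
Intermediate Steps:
M(l) = 3 + l
284*(M(-5) - 9) = 284*((3 - 5) - 9) = 284*(-2 - 9) = 284*(-11) = -3124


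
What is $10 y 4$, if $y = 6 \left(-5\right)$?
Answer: $-1200$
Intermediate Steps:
$y = -30$
$10 y 4 = 10 \left(-30\right) 4 = \left(-300\right) 4 = -1200$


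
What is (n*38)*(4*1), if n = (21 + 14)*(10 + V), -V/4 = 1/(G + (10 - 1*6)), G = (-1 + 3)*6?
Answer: 51870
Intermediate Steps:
G = 12 (G = 2*6 = 12)
V = -¼ (V = -4/(12 + (10 - 1*6)) = -4/(12 + (10 - 6)) = -4/(12 + 4) = -4/16 = -4*1/16 = -¼ ≈ -0.25000)
n = 1365/4 (n = (21 + 14)*(10 - ¼) = 35*(39/4) = 1365/4 ≈ 341.25)
(n*38)*(4*1) = ((1365/4)*38)*(4*1) = (25935/2)*4 = 51870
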